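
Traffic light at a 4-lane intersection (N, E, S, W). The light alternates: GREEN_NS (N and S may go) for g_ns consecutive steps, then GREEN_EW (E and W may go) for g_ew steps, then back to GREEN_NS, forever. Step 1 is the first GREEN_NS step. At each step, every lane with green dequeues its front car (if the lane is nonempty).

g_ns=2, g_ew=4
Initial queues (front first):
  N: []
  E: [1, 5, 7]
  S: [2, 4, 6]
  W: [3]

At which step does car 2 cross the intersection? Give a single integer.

Step 1 [NS]: N:empty,E:wait,S:car2-GO,W:wait | queues: N=0 E=3 S=2 W=1
Step 2 [NS]: N:empty,E:wait,S:car4-GO,W:wait | queues: N=0 E=3 S=1 W=1
Step 3 [EW]: N:wait,E:car1-GO,S:wait,W:car3-GO | queues: N=0 E=2 S=1 W=0
Step 4 [EW]: N:wait,E:car5-GO,S:wait,W:empty | queues: N=0 E=1 S=1 W=0
Step 5 [EW]: N:wait,E:car7-GO,S:wait,W:empty | queues: N=0 E=0 S=1 W=0
Step 6 [EW]: N:wait,E:empty,S:wait,W:empty | queues: N=0 E=0 S=1 W=0
Step 7 [NS]: N:empty,E:wait,S:car6-GO,W:wait | queues: N=0 E=0 S=0 W=0
Car 2 crosses at step 1

1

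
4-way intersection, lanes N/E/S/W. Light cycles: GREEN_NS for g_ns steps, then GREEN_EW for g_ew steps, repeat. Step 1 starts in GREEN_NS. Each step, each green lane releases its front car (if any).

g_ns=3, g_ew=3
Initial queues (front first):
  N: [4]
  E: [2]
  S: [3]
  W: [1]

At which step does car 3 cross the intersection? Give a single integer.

Step 1 [NS]: N:car4-GO,E:wait,S:car3-GO,W:wait | queues: N=0 E=1 S=0 W=1
Step 2 [NS]: N:empty,E:wait,S:empty,W:wait | queues: N=0 E=1 S=0 W=1
Step 3 [NS]: N:empty,E:wait,S:empty,W:wait | queues: N=0 E=1 S=0 W=1
Step 4 [EW]: N:wait,E:car2-GO,S:wait,W:car1-GO | queues: N=0 E=0 S=0 W=0
Car 3 crosses at step 1

1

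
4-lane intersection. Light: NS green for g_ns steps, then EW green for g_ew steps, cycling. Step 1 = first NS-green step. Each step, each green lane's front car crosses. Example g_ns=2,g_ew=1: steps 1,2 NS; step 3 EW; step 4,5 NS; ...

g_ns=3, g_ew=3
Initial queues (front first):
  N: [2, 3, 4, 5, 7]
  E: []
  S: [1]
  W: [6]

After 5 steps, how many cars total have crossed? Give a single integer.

Answer: 5

Derivation:
Step 1 [NS]: N:car2-GO,E:wait,S:car1-GO,W:wait | queues: N=4 E=0 S=0 W=1
Step 2 [NS]: N:car3-GO,E:wait,S:empty,W:wait | queues: N=3 E=0 S=0 W=1
Step 3 [NS]: N:car4-GO,E:wait,S:empty,W:wait | queues: N=2 E=0 S=0 W=1
Step 4 [EW]: N:wait,E:empty,S:wait,W:car6-GO | queues: N=2 E=0 S=0 W=0
Step 5 [EW]: N:wait,E:empty,S:wait,W:empty | queues: N=2 E=0 S=0 W=0
Cars crossed by step 5: 5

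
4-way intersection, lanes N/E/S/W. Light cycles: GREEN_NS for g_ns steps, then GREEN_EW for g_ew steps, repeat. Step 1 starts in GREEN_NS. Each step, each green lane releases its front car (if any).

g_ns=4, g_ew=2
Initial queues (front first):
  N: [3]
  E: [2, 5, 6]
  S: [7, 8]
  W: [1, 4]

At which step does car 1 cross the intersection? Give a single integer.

Step 1 [NS]: N:car3-GO,E:wait,S:car7-GO,W:wait | queues: N=0 E=3 S=1 W=2
Step 2 [NS]: N:empty,E:wait,S:car8-GO,W:wait | queues: N=0 E=3 S=0 W=2
Step 3 [NS]: N:empty,E:wait,S:empty,W:wait | queues: N=0 E=3 S=0 W=2
Step 4 [NS]: N:empty,E:wait,S:empty,W:wait | queues: N=0 E=3 S=0 W=2
Step 5 [EW]: N:wait,E:car2-GO,S:wait,W:car1-GO | queues: N=0 E=2 S=0 W=1
Step 6 [EW]: N:wait,E:car5-GO,S:wait,W:car4-GO | queues: N=0 E=1 S=0 W=0
Step 7 [NS]: N:empty,E:wait,S:empty,W:wait | queues: N=0 E=1 S=0 W=0
Step 8 [NS]: N:empty,E:wait,S:empty,W:wait | queues: N=0 E=1 S=0 W=0
Step 9 [NS]: N:empty,E:wait,S:empty,W:wait | queues: N=0 E=1 S=0 W=0
Step 10 [NS]: N:empty,E:wait,S:empty,W:wait | queues: N=0 E=1 S=0 W=0
Step 11 [EW]: N:wait,E:car6-GO,S:wait,W:empty | queues: N=0 E=0 S=0 W=0
Car 1 crosses at step 5

5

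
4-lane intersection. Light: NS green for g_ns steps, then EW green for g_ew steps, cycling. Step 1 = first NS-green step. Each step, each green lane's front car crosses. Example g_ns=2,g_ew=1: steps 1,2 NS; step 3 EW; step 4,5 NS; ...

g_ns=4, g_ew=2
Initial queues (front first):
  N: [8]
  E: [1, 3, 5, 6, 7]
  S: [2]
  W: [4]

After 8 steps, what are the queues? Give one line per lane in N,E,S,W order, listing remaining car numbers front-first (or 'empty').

Step 1 [NS]: N:car8-GO,E:wait,S:car2-GO,W:wait | queues: N=0 E=5 S=0 W=1
Step 2 [NS]: N:empty,E:wait,S:empty,W:wait | queues: N=0 E=5 S=0 W=1
Step 3 [NS]: N:empty,E:wait,S:empty,W:wait | queues: N=0 E=5 S=0 W=1
Step 4 [NS]: N:empty,E:wait,S:empty,W:wait | queues: N=0 E=5 S=0 W=1
Step 5 [EW]: N:wait,E:car1-GO,S:wait,W:car4-GO | queues: N=0 E=4 S=0 W=0
Step 6 [EW]: N:wait,E:car3-GO,S:wait,W:empty | queues: N=0 E=3 S=0 W=0
Step 7 [NS]: N:empty,E:wait,S:empty,W:wait | queues: N=0 E=3 S=0 W=0
Step 8 [NS]: N:empty,E:wait,S:empty,W:wait | queues: N=0 E=3 S=0 W=0

N: empty
E: 5 6 7
S: empty
W: empty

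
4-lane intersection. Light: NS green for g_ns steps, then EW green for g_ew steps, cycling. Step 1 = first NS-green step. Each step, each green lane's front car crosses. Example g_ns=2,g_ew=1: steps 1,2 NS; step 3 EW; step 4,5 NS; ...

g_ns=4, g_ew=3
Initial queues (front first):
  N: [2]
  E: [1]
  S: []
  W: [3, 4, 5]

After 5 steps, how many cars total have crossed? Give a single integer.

Step 1 [NS]: N:car2-GO,E:wait,S:empty,W:wait | queues: N=0 E=1 S=0 W=3
Step 2 [NS]: N:empty,E:wait,S:empty,W:wait | queues: N=0 E=1 S=0 W=3
Step 3 [NS]: N:empty,E:wait,S:empty,W:wait | queues: N=0 E=1 S=0 W=3
Step 4 [NS]: N:empty,E:wait,S:empty,W:wait | queues: N=0 E=1 S=0 W=3
Step 5 [EW]: N:wait,E:car1-GO,S:wait,W:car3-GO | queues: N=0 E=0 S=0 W=2
Cars crossed by step 5: 3

Answer: 3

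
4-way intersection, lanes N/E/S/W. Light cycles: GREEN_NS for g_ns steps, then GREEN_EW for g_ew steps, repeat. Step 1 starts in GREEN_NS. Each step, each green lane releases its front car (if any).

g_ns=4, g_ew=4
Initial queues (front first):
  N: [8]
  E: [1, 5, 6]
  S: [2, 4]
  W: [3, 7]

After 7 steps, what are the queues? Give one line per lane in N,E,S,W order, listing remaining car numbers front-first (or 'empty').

Step 1 [NS]: N:car8-GO,E:wait,S:car2-GO,W:wait | queues: N=0 E=3 S=1 W=2
Step 2 [NS]: N:empty,E:wait,S:car4-GO,W:wait | queues: N=0 E=3 S=0 W=2
Step 3 [NS]: N:empty,E:wait,S:empty,W:wait | queues: N=0 E=3 S=0 W=2
Step 4 [NS]: N:empty,E:wait,S:empty,W:wait | queues: N=0 E=3 S=0 W=2
Step 5 [EW]: N:wait,E:car1-GO,S:wait,W:car3-GO | queues: N=0 E=2 S=0 W=1
Step 6 [EW]: N:wait,E:car5-GO,S:wait,W:car7-GO | queues: N=0 E=1 S=0 W=0
Step 7 [EW]: N:wait,E:car6-GO,S:wait,W:empty | queues: N=0 E=0 S=0 W=0

N: empty
E: empty
S: empty
W: empty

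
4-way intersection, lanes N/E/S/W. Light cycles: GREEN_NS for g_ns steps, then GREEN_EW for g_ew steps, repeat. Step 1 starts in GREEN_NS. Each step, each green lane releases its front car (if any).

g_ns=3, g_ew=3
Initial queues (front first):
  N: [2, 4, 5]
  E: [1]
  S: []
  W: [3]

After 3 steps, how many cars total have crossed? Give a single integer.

Step 1 [NS]: N:car2-GO,E:wait,S:empty,W:wait | queues: N=2 E=1 S=0 W=1
Step 2 [NS]: N:car4-GO,E:wait,S:empty,W:wait | queues: N=1 E=1 S=0 W=1
Step 3 [NS]: N:car5-GO,E:wait,S:empty,W:wait | queues: N=0 E=1 S=0 W=1
Cars crossed by step 3: 3

Answer: 3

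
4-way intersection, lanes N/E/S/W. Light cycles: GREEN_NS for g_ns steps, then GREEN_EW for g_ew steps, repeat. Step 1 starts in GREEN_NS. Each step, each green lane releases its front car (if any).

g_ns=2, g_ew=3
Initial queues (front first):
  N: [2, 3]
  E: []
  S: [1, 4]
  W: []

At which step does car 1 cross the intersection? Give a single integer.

Step 1 [NS]: N:car2-GO,E:wait,S:car1-GO,W:wait | queues: N=1 E=0 S=1 W=0
Step 2 [NS]: N:car3-GO,E:wait,S:car4-GO,W:wait | queues: N=0 E=0 S=0 W=0
Car 1 crosses at step 1

1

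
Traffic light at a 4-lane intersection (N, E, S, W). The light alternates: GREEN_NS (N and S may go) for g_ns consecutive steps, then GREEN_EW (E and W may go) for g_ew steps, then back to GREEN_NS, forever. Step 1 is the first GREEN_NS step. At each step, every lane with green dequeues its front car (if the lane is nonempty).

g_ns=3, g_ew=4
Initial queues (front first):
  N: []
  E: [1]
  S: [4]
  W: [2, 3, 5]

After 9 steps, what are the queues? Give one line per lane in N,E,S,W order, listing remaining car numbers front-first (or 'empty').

Step 1 [NS]: N:empty,E:wait,S:car4-GO,W:wait | queues: N=0 E=1 S=0 W=3
Step 2 [NS]: N:empty,E:wait,S:empty,W:wait | queues: N=0 E=1 S=0 W=3
Step 3 [NS]: N:empty,E:wait,S:empty,W:wait | queues: N=0 E=1 S=0 W=3
Step 4 [EW]: N:wait,E:car1-GO,S:wait,W:car2-GO | queues: N=0 E=0 S=0 W=2
Step 5 [EW]: N:wait,E:empty,S:wait,W:car3-GO | queues: N=0 E=0 S=0 W=1
Step 6 [EW]: N:wait,E:empty,S:wait,W:car5-GO | queues: N=0 E=0 S=0 W=0

N: empty
E: empty
S: empty
W: empty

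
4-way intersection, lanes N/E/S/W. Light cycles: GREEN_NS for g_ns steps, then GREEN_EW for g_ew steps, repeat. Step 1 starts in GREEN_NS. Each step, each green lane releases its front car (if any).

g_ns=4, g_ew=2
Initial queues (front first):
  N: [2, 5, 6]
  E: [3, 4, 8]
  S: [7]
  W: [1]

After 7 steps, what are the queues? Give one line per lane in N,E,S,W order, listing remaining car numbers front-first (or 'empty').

Step 1 [NS]: N:car2-GO,E:wait,S:car7-GO,W:wait | queues: N=2 E=3 S=0 W=1
Step 2 [NS]: N:car5-GO,E:wait,S:empty,W:wait | queues: N=1 E=3 S=0 W=1
Step 3 [NS]: N:car6-GO,E:wait,S:empty,W:wait | queues: N=0 E=3 S=0 W=1
Step 4 [NS]: N:empty,E:wait,S:empty,W:wait | queues: N=0 E=3 S=0 W=1
Step 5 [EW]: N:wait,E:car3-GO,S:wait,W:car1-GO | queues: N=0 E=2 S=0 W=0
Step 6 [EW]: N:wait,E:car4-GO,S:wait,W:empty | queues: N=0 E=1 S=0 W=0
Step 7 [NS]: N:empty,E:wait,S:empty,W:wait | queues: N=0 E=1 S=0 W=0

N: empty
E: 8
S: empty
W: empty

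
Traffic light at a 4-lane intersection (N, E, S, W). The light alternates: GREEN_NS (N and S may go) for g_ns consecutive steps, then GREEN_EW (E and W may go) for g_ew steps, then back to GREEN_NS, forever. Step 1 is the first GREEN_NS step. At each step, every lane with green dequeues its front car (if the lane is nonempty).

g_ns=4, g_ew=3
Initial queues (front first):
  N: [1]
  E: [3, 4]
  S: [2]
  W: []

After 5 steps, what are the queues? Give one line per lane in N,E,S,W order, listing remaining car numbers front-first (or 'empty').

Step 1 [NS]: N:car1-GO,E:wait,S:car2-GO,W:wait | queues: N=0 E=2 S=0 W=0
Step 2 [NS]: N:empty,E:wait,S:empty,W:wait | queues: N=0 E=2 S=0 W=0
Step 3 [NS]: N:empty,E:wait,S:empty,W:wait | queues: N=0 E=2 S=0 W=0
Step 4 [NS]: N:empty,E:wait,S:empty,W:wait | queues: N=0 E=2 S=0 W=0
Step 5 [EW]: N:wait,E:car3-GO,S:wait,W:empty | queues: N=0 E=1 S=0 W=0

N: empty
E: 4
S: empty
W: empty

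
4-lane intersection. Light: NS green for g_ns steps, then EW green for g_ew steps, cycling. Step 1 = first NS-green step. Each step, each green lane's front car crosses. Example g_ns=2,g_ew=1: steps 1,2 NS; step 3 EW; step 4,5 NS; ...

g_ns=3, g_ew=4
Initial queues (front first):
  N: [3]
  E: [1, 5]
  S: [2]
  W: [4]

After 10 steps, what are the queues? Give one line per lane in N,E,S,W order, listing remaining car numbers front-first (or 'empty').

Step 1 [NS]: N:car3-GO,E:wait,S:car2-GO,W:wait | queues: N=0 E=2 S=0 W=1
Step 2 [NS]: N:empty,E:wait,S:empty,W:wait | queues: N=0 E=2 S=0 W=1
Step 3 [NS]: N:empty,E:wait,S:empty,W:wait | queues: N=0 E=2 S=0 W=1
Step 4 [EW]: N:wait,E:car1-GO,S:wait,W:car4-GO | queues: N=0 E=1 S=0 W=0
Step 5 [EW]: N:wait,E:car5-GO,S:wait,W:empty | queues: N=0 E=0 S=0 W=0

N: empty
E: empty
S: empty
W: empty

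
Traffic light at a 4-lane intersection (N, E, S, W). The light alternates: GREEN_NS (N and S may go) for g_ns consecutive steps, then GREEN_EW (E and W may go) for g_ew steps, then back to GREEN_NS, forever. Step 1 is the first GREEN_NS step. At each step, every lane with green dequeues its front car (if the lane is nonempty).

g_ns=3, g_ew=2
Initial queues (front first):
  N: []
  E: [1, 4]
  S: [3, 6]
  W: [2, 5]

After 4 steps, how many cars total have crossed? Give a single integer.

Step 1 [NS]: N:empty,E:wait,S:car3-GO,W:wait | queues: N=0 E=2 S=1 W=2
Step 2 [NS]: N:empty,E:wait,S:car6-GO,W:wait | queues: N=0 E=2 S=0 W=2
Step 3 [NS]: N:empty,E:wait,S:empty,W:wait | queues: N=0 E=2 S=0 W=2
Step 4 [EW]: N:wait,E:car1-GO,S:wait,W:car2-GO | queues: N=0 E=1 S=0 W=1
Cars crossed by step 4: 4

Answer: 4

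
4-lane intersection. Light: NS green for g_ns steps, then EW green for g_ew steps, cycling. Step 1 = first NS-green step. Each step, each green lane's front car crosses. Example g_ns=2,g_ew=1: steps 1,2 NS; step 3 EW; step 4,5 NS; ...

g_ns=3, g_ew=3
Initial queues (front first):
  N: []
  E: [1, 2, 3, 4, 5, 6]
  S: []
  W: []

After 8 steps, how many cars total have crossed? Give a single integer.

Answer: 3

Derivation:
Step 1 [NS]: N:empty,E:wait,S:empty,W:wait | queues: N=0 E=6 S=0 W=0
Step 2 [NS]: N:empty,E:wait,S:empty,W:wait | queues: N=0 E=6 S=0 W=0
Step 3 [NS]: N:empty,E:wait,S:empty,W:wait | queues: N=0 E=6 S=0 W=0
Step 4 [EW]: N:wait,E:car1-GO,S:wait,W:empty | queues: N=0 E=5 S=0 W=0
Step 5 [EW]: N:wait,E:car2-GO,S:wait,W:empty | queues: N=0 E=4 S=0 W=0
Step 6 [EW]: N:wait,E:car3-GO,S:wait,W:empty | queues: N=0 E=3 S=0 W=0
Step 7 [NS]: N:empty,E:wait,S:empty,W:wait | queues: N=0 E=3 S=0 W=0
Step 8 [NS]: N:empty,E:wait,S:empty,W:wait | queues: N=0 E=3 S=0 W=0
Cars crossed by step 8: 3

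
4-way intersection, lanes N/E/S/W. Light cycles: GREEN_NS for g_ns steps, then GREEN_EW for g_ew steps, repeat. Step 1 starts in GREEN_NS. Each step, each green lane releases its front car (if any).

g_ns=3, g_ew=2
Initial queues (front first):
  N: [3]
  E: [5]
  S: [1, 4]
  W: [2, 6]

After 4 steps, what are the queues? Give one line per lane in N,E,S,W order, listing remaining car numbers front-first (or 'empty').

Step 1 [NS]: N:car3-GO,E:wait,S:car1-GO,W:wait | queues: N=0 E=1 S=1 W=2
Step 2 [NS]: N:empty,E:wait,S:car4-GO,W:wait | queues: N=0 E=1 S=0 W=2
Step 3 [NS]: N:empty,E:wait,S:empty,W:wait | queues: N=0 E=1 S=0 W=2
Step 4 [EW]: N:wait,E:car5-GO,S:wait,W:car2-GO | queues: N=0 E=0 S=0 W=1

N: empty
E: empty
S: empty
W: 6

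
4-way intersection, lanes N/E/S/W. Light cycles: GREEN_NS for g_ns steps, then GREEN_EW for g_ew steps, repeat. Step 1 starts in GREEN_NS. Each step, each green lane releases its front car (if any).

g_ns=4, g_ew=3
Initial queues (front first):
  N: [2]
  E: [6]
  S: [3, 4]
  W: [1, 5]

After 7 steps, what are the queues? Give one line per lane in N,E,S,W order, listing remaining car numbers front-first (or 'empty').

Step 1 [NS]: N:car2-GO,E:wait,S:car3-GO,W:wait | queues: N=0 E=1 S=1 W=2
Step 2 [NS]: N:empty,E:wait,S:car4-GO,W:wait | queues: N=0 E=1 S=0 W=2
Step 3 [NS]: N:empty,E:wait,S:empty,W:wait | queues: N=0 E=1 S=0 W=2
Step 4 [NS]: N:empty,E:wait,S:empty,W:wait | queues: N=0 E=1 S=0 W=2
Step 5 [EW]: N:wait,E:car6-GO,S:wait,W:car1-GO | queues: N=0 E=0 S=0 W=1
Step 6 [EW]: N:wait,E:empty,S:wait,W:car5-GO | queues: N=0 E=0 S=0 W=0

N: empty
E: empty
S: empty
W: empty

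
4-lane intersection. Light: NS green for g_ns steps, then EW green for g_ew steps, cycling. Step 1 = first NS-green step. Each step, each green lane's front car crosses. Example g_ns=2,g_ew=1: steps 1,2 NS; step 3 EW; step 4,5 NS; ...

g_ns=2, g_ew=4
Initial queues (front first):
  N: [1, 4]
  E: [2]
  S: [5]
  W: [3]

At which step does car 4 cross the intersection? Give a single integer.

Step 1 [NS]: N:car1-GO,E:wait,S:car5-GO,W:wait | queues: N=1 E=1 S=0 W=1
Step 2 [NS]: N:car4-GO,E:wait,S:empty,W:wait | queues: N=0 E=1 S=0 W=1
Step 3 [EW]: N:wait,E:car2-GO,S:wait,W:car3-GO | queues: N=0 E=0 S=0 W=0
Car 4 crosses at step 2

2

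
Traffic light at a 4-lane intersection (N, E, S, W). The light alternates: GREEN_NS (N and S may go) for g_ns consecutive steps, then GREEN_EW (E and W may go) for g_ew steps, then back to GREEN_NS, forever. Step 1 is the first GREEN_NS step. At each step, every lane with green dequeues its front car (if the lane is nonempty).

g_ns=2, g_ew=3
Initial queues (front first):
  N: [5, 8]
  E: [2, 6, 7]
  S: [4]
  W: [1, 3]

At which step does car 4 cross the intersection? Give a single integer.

Step 1 [NS]: N:car5-GO,E:wait,S:car4-GO,W:wait | queues: N=1 E=3 S=0 W=2
Step 2 [NS]: N:car8-GO,E:wait,S:empty,W:wait | queues: N=0 E=3 S=0 W=2
Step 3 [EW]: N:wait,E:car2-GO,S:wait,W:car1-GO | queues: N=0 E=2 S=0 W=1
Step 4 [EW]: N:wait,E:car6-GO,S:wait,W:car3-GO | queues: N=0 E=1 S=0 W=0
Step 5 [EW]: N:wait,E:car7-GO,S:wait,W:empty | queues: N=0 E=0 S=0 W=0
Car 4 crosses at step 1

1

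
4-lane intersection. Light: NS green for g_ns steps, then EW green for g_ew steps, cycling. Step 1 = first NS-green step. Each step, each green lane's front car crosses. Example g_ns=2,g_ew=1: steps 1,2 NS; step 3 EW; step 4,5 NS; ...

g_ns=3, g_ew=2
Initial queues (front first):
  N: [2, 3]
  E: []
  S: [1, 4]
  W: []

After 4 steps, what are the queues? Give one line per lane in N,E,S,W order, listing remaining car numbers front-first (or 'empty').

Step 1 [NS]: N:car2-GO,E:wait,S:car1-GO,W:wait | queues: N=1 E=0 S=1 W=0
Step 2 [NS]: N:car3-GO,E:wait,S:car4-GO,W:wait | queues: N=0 E=0 S=0 W=0

N: empty
E: empty
S: empty
W: empty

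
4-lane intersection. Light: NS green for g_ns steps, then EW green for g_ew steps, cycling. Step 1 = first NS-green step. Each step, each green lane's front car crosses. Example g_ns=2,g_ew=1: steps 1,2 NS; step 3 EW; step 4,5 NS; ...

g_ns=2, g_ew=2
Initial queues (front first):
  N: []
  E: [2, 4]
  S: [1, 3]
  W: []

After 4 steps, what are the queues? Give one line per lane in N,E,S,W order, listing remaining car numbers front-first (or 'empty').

Step 1 [NS]: N:empty,E:wait,S:car1-GO,W:wait | queues: N=0 E=2 S=1 W=0
Step 2 [NS]: N:empty,E:wait,S:car3-GO,W:wait | queues: N=0 E=2 S=0 W=0
Step 3 [EW]: N:wait,E:car2-GO,S:wait,W:empty | queues: N=0 E=1 S=0 W=0
Step 4 [EW]: N:wait,E:car4-GO,S:wait,W:empty | queues: N=0 E=0 S=0 W=0

N: empty
E: empty
S: empty
W: empty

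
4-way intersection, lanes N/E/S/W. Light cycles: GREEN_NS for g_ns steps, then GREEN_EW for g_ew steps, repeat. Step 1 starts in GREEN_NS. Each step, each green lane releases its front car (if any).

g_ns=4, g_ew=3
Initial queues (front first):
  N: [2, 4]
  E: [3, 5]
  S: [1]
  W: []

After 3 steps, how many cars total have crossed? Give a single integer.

Answer: 3

Derivation:
Step 1 [NS]: N:car2-GO,E:wait,S:car1-GO,W:wait | queues: N=1 E=2 S=0 W=0
Step 2 [NS]: N:car4-GO,E:wait,S:empty,W:wait | queues: N=0 E=2 S=0 W=0
Step 3 [NS]: N:empty,E:wait,S:empty,W:wait | queues: N=0 E=2 S=0 W=0
Cars crossed by step 3: 3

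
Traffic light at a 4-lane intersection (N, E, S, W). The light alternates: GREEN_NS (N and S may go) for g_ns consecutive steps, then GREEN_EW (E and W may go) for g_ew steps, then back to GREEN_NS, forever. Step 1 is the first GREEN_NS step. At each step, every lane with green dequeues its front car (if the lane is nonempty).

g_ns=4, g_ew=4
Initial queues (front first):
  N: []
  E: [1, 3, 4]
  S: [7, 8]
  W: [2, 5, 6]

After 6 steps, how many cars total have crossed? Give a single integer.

Step 1 [NS]: N:empty,E:wait,S:car7-GO,W:wait | queues: N=0 E=3 S=1 W=3
Step 2 [NS]: N:empty,E:wait,S:car8-GO,W:wait | queues: N=0 E=3 S=0 W=3
Step 3 [NS]: N:empty,E:wait,S:empty,W:wait | queues: N=0 E=3 S=0 W=3
Step 4 [NS]: N:empty,E:wait,S:empty,W:wait | queues: N=0 E=3 S=0 W=3
Step 5 [EW]: N:wait,E:car1-GO,S:wait,W:car2-GO | queues: N=0 E=2 S=0 W=2
Step 6 [EW]: N:wait,E:car3-GO,S:wait,W:car5-GO | queues: N=0 E=1 S=0 W=1
Cars crossed by step 6: 6

Answer: 6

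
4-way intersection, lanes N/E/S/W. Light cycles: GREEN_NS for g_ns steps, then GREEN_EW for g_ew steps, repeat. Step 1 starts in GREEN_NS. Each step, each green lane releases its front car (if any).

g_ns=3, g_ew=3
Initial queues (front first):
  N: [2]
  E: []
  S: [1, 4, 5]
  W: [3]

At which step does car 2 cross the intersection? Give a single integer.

Step 1 [NS]: N:car2-GO,E:wait,S:car1-GO,W:wait | queues: N=0 E=0 S=2 W=1
Step 2 [NS]: N:empty,E:wait,S:car4-GO,W:wait | queues: N=0 E=0 S=1 W=1
Step 3 [NS]: N:empty,E:wait,S:car5-GO,W:wait | queues: N=0 E=0 S=0 W=1
Step 4 [EW]: N:wait,E:empty,S:wait,W:car3-GO | queues: N=0 E=0 S=0 W=0
Car 2 crosses at step 1

1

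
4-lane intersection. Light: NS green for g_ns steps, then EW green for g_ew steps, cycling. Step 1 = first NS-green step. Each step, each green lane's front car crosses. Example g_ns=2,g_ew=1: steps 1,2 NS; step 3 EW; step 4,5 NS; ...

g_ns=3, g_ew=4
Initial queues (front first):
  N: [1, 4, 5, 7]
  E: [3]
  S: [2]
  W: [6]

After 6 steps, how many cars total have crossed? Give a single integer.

Answer: 6

Derivation:
Step 1 [NS]: N:car1-GO,E:wait,S:car2-GO,W:wait | queues: N=3 E=1 S=0 W=1
Step 2 [NS]: N:car4-GO,E:wait,S:empty,W:wait | queues: N=2 E=1 S=0 W=1
Step 3 [NS]: N:car5-GO,E:wait,S:empty,W:wait | queues: N=1 E=1 S=0 W=1
Step 4 [EW]: N:wait,E:car3-GO,S:wait,W:car6-GO | queues: N=1 E=0 S=0 W=0
Step 5 [EW]: N:wait,E:empty,S:wait,W:empty | queues: N=1 E=0 S=0 W=0
Step 6 [EW]: N:wait,E:empty,S:wait,W:empty | queues: N=1 E=0 S=0 W=0
Cars crossed by step 6: 6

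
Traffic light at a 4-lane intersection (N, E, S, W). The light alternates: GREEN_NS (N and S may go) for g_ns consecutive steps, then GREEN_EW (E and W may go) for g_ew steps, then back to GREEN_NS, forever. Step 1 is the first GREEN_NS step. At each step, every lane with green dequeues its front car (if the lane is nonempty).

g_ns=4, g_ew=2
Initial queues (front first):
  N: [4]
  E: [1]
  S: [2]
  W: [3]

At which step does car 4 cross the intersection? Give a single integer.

Step 1 [NS]: N:car4-GO,E:wait,S:car2-GO,W:wait | queues: N=0 E=1 S=0 W=1
Step 2 [NS]: N:empty,E:wait,S:empty,W:wait | queues: N=0 E=1 S=0 W=1
Step 3 [NS]: N:empty,E:wait,S:empty,W:wait | queues: N=0 E=1 S=0 W=1
Step 4 [NS]: N:empty,E:wait,S:empty,W:wait | queues: N=0 E=1 S=0 W=1
Step 5 [EW]: N:wait,E:car1-GO,S:wait,W:car3-GO | queues: N=0 E=0 S=0 W=0
Car 4 crosses at step 1

1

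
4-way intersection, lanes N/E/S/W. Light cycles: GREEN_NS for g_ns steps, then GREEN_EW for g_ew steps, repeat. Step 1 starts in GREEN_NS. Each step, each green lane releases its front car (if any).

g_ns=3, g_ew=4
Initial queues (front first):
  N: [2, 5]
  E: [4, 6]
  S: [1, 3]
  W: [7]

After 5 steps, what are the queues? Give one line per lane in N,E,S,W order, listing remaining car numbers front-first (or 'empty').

Step 1 [NS]: N:car2-GO,E:wait,S:car1-GO,W:wait | queues: N=1 E=2 S=1 W=1
Step 2 [NS]: N:car5-GO,E:wait,S:car3-GO,W:wait | queues: N=0 E=2 S=0 W=1
Step 3 [NS]: N:empty,E:wait,S:empty,W:wait | queues: N=0 E=2 S=0 W=1
Step 4 [EW]: N:wait,E:car4-GO,S:wait,W:car7-GO | queues: N=0 E=1 S=0 W=0
Step 5 [EW]: N:wait,E:car6-GO,S:wait,W:empty | queues: N=0 E=0 S=0 W=0

N: empty
E: empty
S: empty
W: empty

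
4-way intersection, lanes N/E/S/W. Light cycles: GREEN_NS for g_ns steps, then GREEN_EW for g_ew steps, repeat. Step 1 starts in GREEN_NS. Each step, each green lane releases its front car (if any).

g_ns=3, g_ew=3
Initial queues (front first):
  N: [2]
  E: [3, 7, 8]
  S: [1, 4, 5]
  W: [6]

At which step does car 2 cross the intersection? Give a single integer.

Step 1 [NS]: N:car2-GO,E:wait,S:car1-GO,W:wait | queues: N=0 E=3 S=2 W=1
Step 2 [NS]: N:empty,E:wait,S:car4-GO,W:wait | queues: N=0 E=3 S=1 W=1
Step 3 [NS]: N:empty,E:wait,S:car5-GO,W:wait | queues: N=0 E=3 S=0 W=1
Step 4 [EW]: N:wait,E:car3-GO,S:wait,W:car6-GO | queues: N=0 E=2 S=0 W=0
Step 5 [EW]: N:wait,E:car7-GO,S:wait,W:empty | queues: N=0 E=1 S=0 W=0
Step 6 [EW]: N:wait,E:car8-GO,S:wait,W:empty | queues: N=0 E=0 S=0 W=0
Car 2 crosses at step 1

1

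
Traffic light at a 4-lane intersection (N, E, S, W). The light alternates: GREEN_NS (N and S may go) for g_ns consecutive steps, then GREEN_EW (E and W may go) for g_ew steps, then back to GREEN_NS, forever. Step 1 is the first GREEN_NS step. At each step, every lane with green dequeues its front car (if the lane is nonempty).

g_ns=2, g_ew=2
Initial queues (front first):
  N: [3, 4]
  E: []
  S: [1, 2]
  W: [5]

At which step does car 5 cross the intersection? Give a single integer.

Step 1 [NS]: N:car3-GO,E:wait,S:car1-GO,W:wait | queues: N=1 E=0 S=1 W=1
Step 2 [NS]: N:car4-GO,E:wait,S:car2-GO,W:wait | queues: N=0 E=0 S=0 W=1
Step 3 [EW]: N:wait,E:empty,S:wait,W:car5-GO | queues: N=0 E=0 S=0 W=0
Car 5 crosses at step 3

3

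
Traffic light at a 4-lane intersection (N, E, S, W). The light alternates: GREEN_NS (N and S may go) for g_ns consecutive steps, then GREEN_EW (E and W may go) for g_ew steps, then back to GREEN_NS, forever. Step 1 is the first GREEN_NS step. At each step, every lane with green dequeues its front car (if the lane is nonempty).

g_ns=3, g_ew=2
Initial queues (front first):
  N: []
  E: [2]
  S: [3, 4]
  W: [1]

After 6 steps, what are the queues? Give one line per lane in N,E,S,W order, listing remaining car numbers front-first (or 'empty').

Step 1 [NS]: N:empty,E:wait,S:car3-GO,W:wait | queues: N=0 E=1 S=1 W=1
Step 2 [NS]: N:empty,E:wait,S:car4-GO,W:wait | queues: N=0 E=1 S=0 W=1
Step 3 [NS]: N:empty,E:wait,S:empty,W:wait | queues: N=0 E=1 S=0 W=1
Step 4 [EW]: N:wait,E:car2-GO,S:wait,W:car1-GO | queues: N=0 E=0 S=0 W=0

N: empty
E: empty
S: empty
W: empty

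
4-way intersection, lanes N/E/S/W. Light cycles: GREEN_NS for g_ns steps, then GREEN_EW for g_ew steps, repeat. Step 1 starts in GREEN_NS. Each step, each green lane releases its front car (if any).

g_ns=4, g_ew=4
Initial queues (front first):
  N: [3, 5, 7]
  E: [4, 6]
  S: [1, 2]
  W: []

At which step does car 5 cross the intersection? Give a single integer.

Step 1 [NS]: N:car3-GO,E:wait,S:car1-GO,W:wait | queues: N=2 E=2 S=1 W=0
Step 2 [NS]: N:car5-GO,E:wait,S:car2-GO,W:wait | queues: N=1 E=2 S=0 W=0
Step 3 [NS]: N:car7-GO,E:wait,S:empty,W:wait | queues: N=0 E=2 S=0 W=0
Step 4 [NS]: N:empty,E:wait,S:empty,W:wait | queues: N=0 E=2 S=0 W=0
Step 5 [EW]: N:wait,E:car4-GO,S:wait,W:empty | queues: N=0 E=1 S=0 W=0
Step 6 [EW]: N:wait,E:car6-GO,S:wait,W:empty | queues: N=0 E=0 S=0 W=0
Car 5 crosses at step 2

2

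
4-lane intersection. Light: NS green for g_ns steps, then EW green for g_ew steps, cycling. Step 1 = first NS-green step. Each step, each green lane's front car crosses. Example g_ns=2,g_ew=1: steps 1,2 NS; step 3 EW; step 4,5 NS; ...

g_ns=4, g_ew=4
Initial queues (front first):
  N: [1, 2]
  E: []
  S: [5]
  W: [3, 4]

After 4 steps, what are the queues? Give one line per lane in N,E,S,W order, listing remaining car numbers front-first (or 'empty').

Step 1 [NS]: N:car1-GO,E:wait,S:car5-GO,W:wait | queues: N=1 E=0 S=0 W=2
Step 2 [NS]: N:car2-GO,E:wait,S:empty,W:wait | queues: N=0 E=0 S=0 W=2
Step 3 [NS]: N:empty,E:wait,S:empty,W:wait | queues: N=0 E=0 S=0 W=2
Step 4 [NS]: N:empty,E:wait,S:empty,W:wait | queues: N=0 E=0 S=0 W=2

N: empty
E: empty
S: empty
W: 3 4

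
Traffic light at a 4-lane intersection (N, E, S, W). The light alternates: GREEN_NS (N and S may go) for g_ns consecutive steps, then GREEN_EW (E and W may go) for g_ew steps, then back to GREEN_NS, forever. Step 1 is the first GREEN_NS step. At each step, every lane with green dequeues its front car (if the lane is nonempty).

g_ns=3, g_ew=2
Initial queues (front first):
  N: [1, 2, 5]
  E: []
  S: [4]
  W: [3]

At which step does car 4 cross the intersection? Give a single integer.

Step 1 [NS]: N:car1-GO,E:wait,S:car4-GO,W:wait | queues: N=2 E=0 S=0 W=1
Step 2 [NS]: N:car2-GO,E:wait,S:empty,W:wait | queues: N=1 E=0 S=0 W=1
Step 3 [NS]: N:car5-GO,E:wait,S:empty,W:wait | queues: N=0 E=0 S=0 W=1
Step 4 [EW]: N:wait,E:empty,S:wait,W:car3-GO | queues: N=0 E=0 S=0 W=0
Car 4 crosses at step 1

1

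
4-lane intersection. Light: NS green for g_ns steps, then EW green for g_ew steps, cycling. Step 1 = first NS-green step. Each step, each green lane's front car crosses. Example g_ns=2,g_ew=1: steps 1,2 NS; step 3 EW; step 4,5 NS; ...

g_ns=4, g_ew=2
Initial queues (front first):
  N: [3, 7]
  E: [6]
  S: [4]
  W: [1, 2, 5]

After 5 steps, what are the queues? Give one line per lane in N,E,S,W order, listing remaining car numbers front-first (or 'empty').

Step 1 [NS]: N:car3-GO,E:wait,S:car4-GO,W:wait | queues: N=1 E=1 S=0 W=3
Step 2 [NS]: N:car7-GO,E:wait,S:empty,W:wait | queues: N=0 E=1 S=0 W=3
Step 3 [NS]: N:empty,E:wait,S:empty,W:wait | queues: N=0 E=1 S=0 W=3
Step 4 [NS]: N:empty,E:wait,S:empty,W:wait | queues: N=0 E=1 S=0 W=3
Step 5 [EW]: N:wait,E:car6-GO,S:wait,W:car1-GO | queues: N=0 E=0 S=0 W=2

N: empty
E: empty
S: empty
W: 2 5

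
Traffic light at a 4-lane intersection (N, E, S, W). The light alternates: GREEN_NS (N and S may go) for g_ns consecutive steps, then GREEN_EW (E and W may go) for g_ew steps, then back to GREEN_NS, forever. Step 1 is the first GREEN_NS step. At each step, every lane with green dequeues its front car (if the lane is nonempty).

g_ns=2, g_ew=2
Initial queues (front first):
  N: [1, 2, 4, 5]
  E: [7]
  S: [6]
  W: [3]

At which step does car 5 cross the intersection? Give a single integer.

Step 1 [NS]: N:car1-GO,E:wait,S:car6-GO,W:wait | queues: N=3 E=1 S=0 W=1
Step 2 [NS]: N:car2-GO,E:wait,S:empty,W:wait | queues: N=2 E=1 S=0 W=1
Step 3 [EW]: N:wait,E:car7-GO,S:wait,W:car3-GO | queues: N=2 E=0 S=0 W=0
Step 4 [EW]: N:wait,E:empty,S:wait,W:empty | queues: N=2 E=0 S=0 W=0
Step 5 [NS]: N:car4-GO,E:wait,S:empty,W:wait | queues: N=1 E=0 S=0 W=0
Step 6 [NS]: N:car5-GO,E:wait,S:empty,W:wait | queues: N=0 E=0 S=0 W=0
Car 5 crosses at step 6

6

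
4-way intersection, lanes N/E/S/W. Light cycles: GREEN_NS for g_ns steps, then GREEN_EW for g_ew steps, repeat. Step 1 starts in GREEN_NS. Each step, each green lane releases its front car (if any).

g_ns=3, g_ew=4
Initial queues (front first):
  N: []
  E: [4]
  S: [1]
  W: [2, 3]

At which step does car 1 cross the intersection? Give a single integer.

Step 1 [NS]: N:empty,E:wait,S:car1-GO,W:wait | queues: N=0 E=1 S=0 W=2
Step 2 [NS]: N:empty,E:wait,S:empty,W:wait | queues: N=0 E=1 S=0 W=2
Step 3 [NS]: N:empty,E:wait,S:empty,W:wait | queues: N=0 E=1 S=0 W=2
Step 4 [EW]: N:wait,E:car4-GO,S:wait,W:car2-GO | queues: N=0 E=0 S=0 W=1
Step 5 [EW]: N:wait,E:empty,S:wait,W:car3-GO | queues: N=0 E=0 S=0 W=0
Car 1 crosses at step 1

1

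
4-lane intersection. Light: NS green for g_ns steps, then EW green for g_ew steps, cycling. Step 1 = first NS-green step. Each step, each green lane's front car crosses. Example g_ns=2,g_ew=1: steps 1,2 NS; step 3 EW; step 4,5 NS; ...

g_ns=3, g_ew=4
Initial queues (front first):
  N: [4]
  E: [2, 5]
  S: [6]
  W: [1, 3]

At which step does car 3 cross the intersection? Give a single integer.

Step 1 [NS]: N:car4-GO,E:wait,S:car6-GO,W:wait | queues: N=0 E=2 S=0 W=2
Step 2 [NS]: N:empty,E:wait,S:empty,W:wait | queues: N=0 E=2 S=0 W=2
Step 3 [NS]: N:empty,E:wait,S:empty,W:wait | queues: N=0 E=2 S=0 W=2
Step 4 [EW]: N:wait,E:car2-GO,S:wait,W:car1-GO | queues: N=0 E=1 S=0 W=1
Step 5 [EW]: N:wait,E:car5-GO,S:wait,W:car3-GO | queues: N=0 E=0 S=0 W=0
Car 3 crosses at step 5

5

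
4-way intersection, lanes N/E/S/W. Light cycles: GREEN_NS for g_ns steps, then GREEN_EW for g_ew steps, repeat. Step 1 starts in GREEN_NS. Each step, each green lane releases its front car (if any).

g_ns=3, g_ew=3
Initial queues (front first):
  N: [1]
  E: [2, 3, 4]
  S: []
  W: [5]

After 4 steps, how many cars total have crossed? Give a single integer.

Step 1 [NS]: N:car1-GO,E:wait,S:empty,W:wait | queues: N=0 E=3 S=0 W=1
Step 2 [NS]: N:empty,E:wait,S:empty,W:wait | queues: N=0 E=3 S=0 W=1
Step 3 [NS]: N:empty,E:wait,S:empty,W:wait | queues: N=0 E=3 S=0 W=1
Step 4 [EW]: N:wait,E:car2-GO,S:wait,W:car5-GO | queues: N=0 E=2 S=0 W=0
Cars crossed by step 4: 3

Answer: 3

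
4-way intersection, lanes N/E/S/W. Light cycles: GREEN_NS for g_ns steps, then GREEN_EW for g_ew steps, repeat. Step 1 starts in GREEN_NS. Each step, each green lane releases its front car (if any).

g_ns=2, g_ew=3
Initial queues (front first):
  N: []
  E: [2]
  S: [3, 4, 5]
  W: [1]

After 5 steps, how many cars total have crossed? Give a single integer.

Answer: 4

Derivation:
Step 1 [NS]: N:empty,E:wait,S:car3-GO,W:wait | queues: N=0 E=1 S=2 W=1
Step 2 [NS]: N:empty,E:wait,S:car4-GO,W:wait | queues: N=0 E=1 S=1 W=1
Step 3 [EW]: N:wait,E:car2-GO,S:wait,W:car1-GO | queues: N=0 E=0 S=1 W=0
Step 4 [EW]: N:wait,E:empty,S:wait,W:empty | queues: N=0 E=0 S=1 W=0
Step 5 [EW]: N:wait,E:empty,S:wait,W:empty | queues: N=0 E=0 S=1 W=0
Cars crossed by step 5: 4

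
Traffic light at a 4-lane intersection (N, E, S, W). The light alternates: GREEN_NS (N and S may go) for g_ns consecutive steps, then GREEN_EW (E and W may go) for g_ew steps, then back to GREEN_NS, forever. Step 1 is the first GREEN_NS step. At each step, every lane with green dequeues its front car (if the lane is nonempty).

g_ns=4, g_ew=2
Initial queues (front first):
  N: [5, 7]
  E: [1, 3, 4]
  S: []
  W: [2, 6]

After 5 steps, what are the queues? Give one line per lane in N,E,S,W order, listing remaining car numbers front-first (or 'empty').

Step 1 [NS]: N:car5-GO,E:wait,S:empty,W:wait | queues: N=1 E=3 S=0 W=2
Step 2 [NS]: N:car7-GO,E:wait,S:empty,W:wait | queues: N=0 E=3 S=0 W=2
Step 3 [NS]: N:empty,E:wait,S:empty,W:wait | queues: N=0 E=3 S=0 W=2
Step 4 [NS]: N:empty,E:wait,S:empty,W:wait | queues: N=0 E=3 S=0 W=2
Step 5 [EW]: N:wait,E:car1-GO,S:wait,W:car2-GO | queues: N=0 E=2 S=0 W=1

N: empty
E: 3 4
S: empty
W: 6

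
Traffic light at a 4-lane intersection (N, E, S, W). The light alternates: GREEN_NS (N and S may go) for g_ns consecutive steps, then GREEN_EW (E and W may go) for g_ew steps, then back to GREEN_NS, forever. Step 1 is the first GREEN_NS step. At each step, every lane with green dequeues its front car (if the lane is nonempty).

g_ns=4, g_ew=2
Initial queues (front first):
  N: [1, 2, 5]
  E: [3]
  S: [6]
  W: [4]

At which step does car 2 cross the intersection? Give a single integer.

Step 1 [NS]: N:car1-GO,E:wait,S:car6-GO,W:wait | queues: N=2 E=1 S=0 W=1
Step 2 [NS]: N:car2-GO,E:wait,S:empty,W:wait | queues: N=1 E=1 S=0 W=1
Step 3 [NS]: N:car5-GO,E:wait,S:empty,W:wait | queues: N=0 E=1 S=0 W=1
Step 4 [NS]: N:empty,E:wait,S:empty,W:wait | queues: N=0 E=1 S=0 W=1
Step 5 [EW]: N:wait,E:car3-GO,S:wait,W:car4-GO | queues: N=0 E=0 S=0 W=0
Car 2 crosses at step 2

2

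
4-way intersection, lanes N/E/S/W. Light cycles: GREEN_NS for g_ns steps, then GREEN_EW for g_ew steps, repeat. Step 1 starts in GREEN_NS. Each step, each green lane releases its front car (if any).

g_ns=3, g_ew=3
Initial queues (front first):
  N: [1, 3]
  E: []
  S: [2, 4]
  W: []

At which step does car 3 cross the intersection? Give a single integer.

Step 1 [NS]: N:car1-GO,E:wait,S:car2-GO,W:wait | queues: N=1 E=0 S=1 W=0
Step 2 [NS]: N:car3-GO,E:wait,S:car4-GO,W:wait | queues: N=0 E=0 S=0 W=0
Car 3 crosses at step 2

2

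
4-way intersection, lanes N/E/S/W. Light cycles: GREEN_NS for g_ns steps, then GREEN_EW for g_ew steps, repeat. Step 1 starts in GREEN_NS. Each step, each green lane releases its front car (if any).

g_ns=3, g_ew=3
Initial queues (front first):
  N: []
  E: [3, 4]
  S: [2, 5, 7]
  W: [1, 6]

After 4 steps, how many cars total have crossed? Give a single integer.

Step 1 [NS]: N:empty,E:wait,S:car2-GO,W:wait | queues: N=0 E=2 S=2 W=2
Step 2 [NS]: N:empty,E:wait,S:car5-GO,W:wait | queues: N=0 E=2 S=1 W=2
Step 3 [NS]: N:empty,E:wait,S:car7-GO,W:wait | queues: N=0 E=2 S=0 W=2
Step 4 [EW]: N:wait,E:car3-GO,S:wait,W:car1-GO | queues: N=0 E=1 S=0 W=1
Cars crossed by step 4: 5

Answer: 5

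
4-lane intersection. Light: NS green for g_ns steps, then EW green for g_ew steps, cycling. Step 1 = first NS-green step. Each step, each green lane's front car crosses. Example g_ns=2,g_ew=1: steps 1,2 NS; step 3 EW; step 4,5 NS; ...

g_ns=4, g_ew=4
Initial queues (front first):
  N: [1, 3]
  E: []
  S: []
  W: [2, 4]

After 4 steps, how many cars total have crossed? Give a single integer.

Step 1 [NS]: N:car1-GO,E:wait,S:empty,W:wait | queues: N=1 E=0 S=0 W=2
Step 2 [NS]: N:car3-GO,E:wait,S:empty,W:wait | queues: N=0 E=0 S=0 W=2
Step 3 [NS]: N:empty,E:wait,S:empty,W:wait | queues: N=0 E=0 S=0 W=2
Step 4 [NS]: N:empty,E:wait,S:empty,W:wait | queues: N=0 E=0 S=0 W=2
Cars crossed by step 4: 2

Answer: 2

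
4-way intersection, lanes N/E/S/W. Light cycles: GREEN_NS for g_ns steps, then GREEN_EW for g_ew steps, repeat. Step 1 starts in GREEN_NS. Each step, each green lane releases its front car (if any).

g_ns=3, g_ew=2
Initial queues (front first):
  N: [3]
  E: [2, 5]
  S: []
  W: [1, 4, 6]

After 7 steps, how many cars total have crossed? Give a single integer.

Answer: 5

Derivation:
Step 1 [NS]: N:car3-GO,E:wait,S:empty,W:wait | queues: N=0 E=2 S=0 W=3
Step 2 [NS]: N:empty,E:wait,S:empty,W:wait | queues: N=0 E=2 S=0 W=3
Step 3 [NS]: N:empty,E:wait,S:empty,W:wait | queues: N=0 E=2 S=0 W=3
Step 4 [EW]: N:wait,E:car2-GO,S:wait,W:car1-GO | queues: N=0 E=1 S=0 W=2
Step 5 [EW]: N:wait,E:car5-GO,S:wait,W:car4-GO | queues: N=0 E=0 S=0 W=1
Step 6 [NS]: N:empty,E:wait,S:empty,W:wait | queues: N=0 E=0 S=0 W=1
Step 7 [NS]: N:empty,E:wait,S:empty,W:wait | queues: N=0 E=0 S=0 W=1
Cars crossed by step 7: 5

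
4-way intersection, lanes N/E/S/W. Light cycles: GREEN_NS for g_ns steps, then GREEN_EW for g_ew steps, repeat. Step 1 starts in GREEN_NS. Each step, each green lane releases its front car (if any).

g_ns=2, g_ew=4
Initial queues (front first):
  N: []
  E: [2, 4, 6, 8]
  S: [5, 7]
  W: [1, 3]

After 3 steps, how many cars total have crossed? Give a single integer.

Step 1 [NS]: N:empty,E:wait,S:car5-GO,W:wait | queues: N=0 E=4 S=1 W=2
Step 2 [NS]: N:empty,E:wait,S:car7-GO,W:wait | queues: N=0 E=4 S=0 W=2
Step 3 [EW]: N:wait,E:car2-GO,S:wait,W:car1-GO | queues: N=0 E=3 S=0 W=1
Cars crossed by step 3: 4

Answer: 4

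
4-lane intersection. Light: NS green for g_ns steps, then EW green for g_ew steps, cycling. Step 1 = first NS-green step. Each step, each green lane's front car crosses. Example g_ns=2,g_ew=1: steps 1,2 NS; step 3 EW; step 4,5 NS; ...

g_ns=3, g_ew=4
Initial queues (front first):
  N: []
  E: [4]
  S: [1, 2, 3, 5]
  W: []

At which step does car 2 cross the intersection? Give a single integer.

Step 1 [NS]: N:empty,E:wait,S:car1-GO,W:wait | queues: N=0 E=1 S=3 W=0
Step 2 [NS]: N:empty,E:wait,S:car2-GO,W:wait | queues: N=0 E=1 S=2 W=0
Step 3 [NS]: N:empty,E:wait,S:car3-GO,W:wait | queues: N=0 E=1 S=1 W=0
Step 4 [EW]: N:wait,E:car4-GO,S:wait,W:empty | queues: N=0 E=0 S=1 W=0
Step 5 [EW]: N:wait,E:empty,S:wait,W:empty | queues: N=0 E=0 S=1 W=0
Step 6 [EW]: N:wait,E:empty,S:wait,W:empty | queues: N=0 E=0 S=1 W=0
Step 7 [EW]: N:wait,E:empty,S:wait,W:empty | queues: N=0 E=0 S=1 W=0
Step 8 [NS]: N:empty,E:wait,S:car5-GO,W:wait | queues: N=0 E=0 S=0 W=0
Car 2 crosses at step 2

2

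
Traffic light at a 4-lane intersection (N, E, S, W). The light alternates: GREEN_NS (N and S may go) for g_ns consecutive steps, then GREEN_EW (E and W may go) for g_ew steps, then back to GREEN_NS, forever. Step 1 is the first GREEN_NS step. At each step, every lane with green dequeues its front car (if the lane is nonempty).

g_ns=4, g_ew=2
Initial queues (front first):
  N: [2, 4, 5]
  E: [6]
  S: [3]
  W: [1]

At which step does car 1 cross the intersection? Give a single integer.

Step 1 [NS]: N:car2-GO,E:wait,S:car3-GO,W:wait | queues: N=2 E=1 S=0 W=1
Step 2 [NS]: N:car4-GO,E:wait,S:empty,W:wait | queues: N=1 E=1 S=0 W=1
Step 3 [NS]: N:car5-GO,E:wait,S:empty,W:wait | queues: N=0 E=1 S=0 W=1
Step 4 [NS]: N:empty,E:wait,S:empty,W:wait | queues: N=0 E=1 S=0 W=1
Step 5 [EW]: N:wait,E:car6-GO,S:wait,W:car1-GO | queues: N=0 E=0 S=0 W=0
Car 1 crosses at step 5

5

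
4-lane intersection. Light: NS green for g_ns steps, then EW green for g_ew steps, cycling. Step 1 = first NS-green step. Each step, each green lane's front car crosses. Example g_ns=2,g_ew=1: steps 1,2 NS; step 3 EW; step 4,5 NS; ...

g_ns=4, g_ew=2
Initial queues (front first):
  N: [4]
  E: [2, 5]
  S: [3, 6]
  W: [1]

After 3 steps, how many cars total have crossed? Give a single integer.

Answer: 3

Derivation:
Step 1 [NS]: N:car4-GO,E:wait,S:car3-GO,W:wait | queues: N=0 E=2 S=1 W=1
Step 2 [NS]: N:empty,E:wait,S:car6-GO,W:wait | queues: N=0 E=2 S=0 W=1
Step 3 [NS]: N:empty,E:wait,S:empty,W:wait | queues: N=0 E=2 S=0 W=1
Cars crossed by step 3: 3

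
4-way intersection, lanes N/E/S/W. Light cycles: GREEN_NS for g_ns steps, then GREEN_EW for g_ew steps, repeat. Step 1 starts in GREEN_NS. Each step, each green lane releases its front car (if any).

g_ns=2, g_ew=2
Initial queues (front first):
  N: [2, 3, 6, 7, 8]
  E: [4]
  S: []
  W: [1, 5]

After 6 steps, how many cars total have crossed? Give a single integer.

Answer: 7

Derivation:
Step 1 [NS]: N:car2-GO,E:wait,S:empty,W:wait | queues: N=4 E=1 S=0 W=2
Step 2 [NS]: N:car3-GO,E:wait,S:empty,W:wait | queues: N=3 E=1 S=0 W=2
Step 3 [EW]: N:wait,E:car4-GO,S:wait,W:car1-GO | queues: N=3 E=0 S=0 W=1
Step 4 [EW]: N:wait,E:empty,S:wait,W:car5-GO | queues: N=3 E=0 S=0 W=0
Step 5 [NS]: N:car6-GO,E:wait,S:empty,W:wait | queues: N=2 E=0 S=0 W=0
Step 6 [NS]: N:car7-GO,E:wait,S:empty,W:wait | queues: N=1 E=0 S=0 W=0
Cars crossed by step 6: 7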